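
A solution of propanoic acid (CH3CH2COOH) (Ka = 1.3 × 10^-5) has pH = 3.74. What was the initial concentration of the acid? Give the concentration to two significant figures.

[H+] = 10^(-3.74) = 1.82 × 10^-4 M = x
Ka = x²/(C₀ − x) ⇒ C₀ = x + x²/Ka
C₀ = 1.82 × 10^-4 + (1.82 × 10^-4)²/(1.3 × 10^-5) = 2.73 × 10^-3 M

C₀ = 2.7 × 10^-3 M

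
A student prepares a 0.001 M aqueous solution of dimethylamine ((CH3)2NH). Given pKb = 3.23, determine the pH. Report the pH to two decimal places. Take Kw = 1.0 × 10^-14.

pH = 10.72

(CH3)2NH + H2O ⇌ (CH3)2NH2+ + OH-
Kb = 10^(−3.23) = 5.89 × 10^-4
Kb = [OH-]²/(0.001 − [OH-]) = 5.89 × 10^-4
Here C₀/Kb ≈ 1.7, so the small-[OH-] approximation fails. Use the quadratic:
[OH-] = [−0.000589 + √(0.000589² + 2.36e-06)]/2 = 5.28 × 10^-4 M
pOH = 3.28, so pH = 14.00 − pOH = 10.72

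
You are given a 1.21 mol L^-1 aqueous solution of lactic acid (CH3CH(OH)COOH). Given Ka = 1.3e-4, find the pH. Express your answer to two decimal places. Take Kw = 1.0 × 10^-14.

CH3CH(OH)COOH ⇌ CH3CH(OH)COO- + H+
From the ICE table, Ka = [H+]²/(1.21 − [H+]) = 1.3 × 10^-4.
Neglecting [H+] in the denominator: [H+] = √(1.3 × 10^-4 × 1.21) = 1.25 × 10^-2 M
([H+]/C₀ = 1% < 5%, so the approximation holds.)
pH = −log[H+] = −log(1.25 × 10^-2) = 1.90

pH = 1.90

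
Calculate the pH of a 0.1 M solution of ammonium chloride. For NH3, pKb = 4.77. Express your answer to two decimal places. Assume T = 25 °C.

NH4+ is the conjugate acid of the weak base NH3.
Kb = 10^(−4.77) = 1.70 × 10^-5
Ka = Kw/Kb = 1.0×10^-14 / 1.70 × 10^-5 = 5.88 × 10^-10
From the ICE table, Ka = [H+]²/(0.1 − [H+]) = 5.88 × 10^-10.
Neglecting [H+] in the denominator: [H+] = √(5.88 × 10^-10 × 0.1) = 7.67 × 10^-6 M
pH = −log[H+] = −log(7.67 × 10^-6) = 5.12

pH = 5.12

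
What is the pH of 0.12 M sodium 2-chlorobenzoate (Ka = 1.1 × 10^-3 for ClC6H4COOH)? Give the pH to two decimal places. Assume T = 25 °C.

pH = 8.02

ClC6H4COO- is the conjugate base of the weak acid ClC6H4COOH.
Kb = Kw/Ka = 1.0×10^-14 / 1.1 × 10^-3 = 9.09 × 10^-12
From the ICE table, Kb = [OH-]²/(0.12 − [OH-]) = 9.09 × 10^-12.
Assume [OH-] ≪ 0.12: [OH-] ≈ √(9.09 × 10^-12 × 0.12) = 1.04 × 10^-6 M
Check: 0.00087% ionized — well under 5%, approximation valid.
pOH = −log(1.04 × 10^-6) = 5.98; pH = 14.00 − 5.98 = 8.02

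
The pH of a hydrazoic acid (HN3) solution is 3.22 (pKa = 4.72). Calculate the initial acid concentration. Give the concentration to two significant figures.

C₀ = 2.0 × 10^-2 M

[H+] = 10^(-3.22) = 6.03 × 10^-4 M = x
Ka = 10^(−4.72) = 1.91 × 10^-5
Ka = x²/(C₀ − x) ⇒ C₀ = x + x²/Ka
C₀ = 6.03 × 10^-4 + (6.03 × 10^-4)²/(1.91 × 10^-5) = 1.96 × 10^-2 M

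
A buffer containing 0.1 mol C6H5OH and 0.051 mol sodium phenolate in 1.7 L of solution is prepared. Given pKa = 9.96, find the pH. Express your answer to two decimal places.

pH = 9.67

Henderson–Hasselbalch: pH = pKa + log([C6H5O-]/[C6H5OH]) = 9.96 + log(0.051/0.1)
pH = 9.96 + (-0.292) = 9.67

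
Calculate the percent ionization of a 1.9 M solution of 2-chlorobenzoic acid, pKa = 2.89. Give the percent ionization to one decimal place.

2.6%

ClC6H4COOH ⇌ ClC6H4COO- + H+; let x = [H+] at equilibrium.
Ka = 10^(−2.89) = 1.29 × 10^-3
x ≈ √(Ka·C₀) = √(1.29 × 10^-3 × 1.9) = 4.95 × 10^-2 M
Fraction ionized = 4.95 × 10^-2 / 1.9 = 0.0261 → 2.6%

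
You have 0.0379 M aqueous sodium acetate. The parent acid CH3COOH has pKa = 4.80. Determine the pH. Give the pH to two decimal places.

pH = 8.69

CH3COO- is the conjugate base of the weak acid CH3COOH.
Ka = 10^(−4.80) = 1.58 × 10^-5
Kb = Kw/Ka = 1.0×10^-14 / 1.58 × 10^-5 = 6.33 × 10^-10
Kb = x²/(0.0379 − x) = 6.33 × 10^-10
Neglecting x in the denominator: x = √(6.33 × 10^-10 × 0.0379) = 4.90 × 10^-6 M
pOH = −log(4.90 × 10^-6) = 5.31; pH = 14.00 − 5.31 = 8.69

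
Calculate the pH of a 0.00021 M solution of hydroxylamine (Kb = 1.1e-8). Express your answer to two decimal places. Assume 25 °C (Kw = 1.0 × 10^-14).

pH = 8.18

NH2OH + H2O ⇌ NH3OH+ + OH-
Kb = [OH-]²/(0.00021 − [OH-]) = 1.1 × 10^-8
Since Kb ≪ C₀, [OH-] ≈ √(Kb·C₀) = 1.52 × 10^-6 M.
Check: 0.72% ionized — well under 5%, approximation valid.
pOH = 5.82, so pH = 14.00 − pOH = 8.18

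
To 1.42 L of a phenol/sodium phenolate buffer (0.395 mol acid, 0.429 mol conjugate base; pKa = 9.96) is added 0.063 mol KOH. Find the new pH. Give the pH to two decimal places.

pH = 10.13

OH- converts C6H5OH to C6H5O-: C6H5OH → 0.332 mol, C6H5O- → 0.492 mol.
Henderson–Hasselbalch with mole ratio 0.492/0.332: pH = 9.96 + (+0.171)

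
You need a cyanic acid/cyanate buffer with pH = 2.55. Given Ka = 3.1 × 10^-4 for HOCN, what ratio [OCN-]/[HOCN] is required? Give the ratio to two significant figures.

ratio = 0.11

pKa = -log(3.1 × 10^-4) = 3.509
pH = pKa + log(r) ⇒ log(r) = 2.55 − 3.509 = -0.959
r = [OCN-]/[HOCN] = 10^(-0.959) = 0.11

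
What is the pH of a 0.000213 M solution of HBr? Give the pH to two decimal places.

pH = 3.67

HBr is a strong acid and dissociates completely, so [H+] = 0.000213 M.
pH = -log(0.000213) = 3.67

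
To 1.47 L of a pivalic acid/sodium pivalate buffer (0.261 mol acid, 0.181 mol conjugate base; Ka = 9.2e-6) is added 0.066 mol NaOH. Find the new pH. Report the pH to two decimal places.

After neutralization: n((CH3)3CCOOH) = 0.195 mol, n((CH3)3CCOO-) = 0.247 mol.
pKa = −log(9.2 × 10^-6) = 5.036
pH = pKa + log([A⁻]/[HA]) = 5.036 + log(0.247/0.195) = 5.036 +0.103

pH = 5.14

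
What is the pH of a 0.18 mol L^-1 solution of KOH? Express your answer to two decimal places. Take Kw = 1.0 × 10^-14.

KOH is a strong base; [OH-] = 0.18 M.
pOH = -log(0.18) = 0.74
pH = 14.00 - 0.74 = 13.26

pH = 13.26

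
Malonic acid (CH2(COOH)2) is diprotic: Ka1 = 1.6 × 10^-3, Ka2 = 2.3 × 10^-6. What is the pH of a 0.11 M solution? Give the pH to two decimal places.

Since Ka1 ≫ Ka2, the first ionization dominates [H+].
Ka1 = x²/(0.11 − x) = 1.6 × 10^-3
Solving the quadratic: x = (−Ka1 + √(Ka1² + 4·Ka1·C₀))/2 = 1.25 × 10^-2 M
pH = −log(1.25 × 10^-2) = 1.90

pH = 1.90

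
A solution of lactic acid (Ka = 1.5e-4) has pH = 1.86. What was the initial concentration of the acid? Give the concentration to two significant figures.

[H+] = 10^(-1.86) = 1.38 × 10^-2 M = x
Ka = x²/(C₀ − x) ⇒ C₀ = x + x²/Ka
C₀ = 1.38 × 10^-2 + (1.38 × 10^-2)²/(1.5 × 10^-4) = 1.28 M

C₀ = 1.3 M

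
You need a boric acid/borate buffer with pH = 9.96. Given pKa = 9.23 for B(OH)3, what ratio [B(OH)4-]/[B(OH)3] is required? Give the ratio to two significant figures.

ratio = 5.4

pH = pKa + log(r) ⇒ log(r) = 9.96 − 9.23 = +0.73
r = [B(OH)4-]/[B(OH)3] = 10^(+0.73) = 5.37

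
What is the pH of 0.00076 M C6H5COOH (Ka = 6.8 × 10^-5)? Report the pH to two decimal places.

pH = 3.71

C6H5COOH ⇌ C6H5COO- + H+
Let x = [H+] at equilibrium. Ka = x²/(0.00076 − x).
The 5% rule fails; solving x² + Ka·x − Ka·C₀ = 0 exactly:
x = (−Ka + √(Ka² + 4·Ka·C₀))/2 = 1.96 × 10^-4 M
pH = −log[H+] = −log(1.96 × 10^-4) = 3.71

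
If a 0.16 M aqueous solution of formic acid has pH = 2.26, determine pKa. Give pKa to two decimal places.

pKa = 3.71

[H+] = 10^(-2.26) = 5.50 × 10^-3 M
At equilibrium [HA] = 0.16 − 5.50 × 10^-3 = 1.54 × 10^-1 M
Ka = [H+][A-]/[HA] = (5.50 × 10^-3)² / 1.54 × 10^-1 = 1.96 × 10^-4
pKa = -log(1.96 × 10^-4) = 3.71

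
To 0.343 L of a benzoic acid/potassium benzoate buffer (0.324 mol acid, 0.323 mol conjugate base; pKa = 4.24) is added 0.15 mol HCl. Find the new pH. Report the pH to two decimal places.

After neutralization: n(C6H5COOH) = 0.474 mol, n(C6H5COO-) = 0.173 mol.
pH = pKa + log(n_C6H5COO-/n_C6H5COOH) = 4.24 + log(0.173/0.474) = 4.24 + (-0.438)

pH = 3.80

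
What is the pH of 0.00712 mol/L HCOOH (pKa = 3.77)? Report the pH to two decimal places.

HCOOH ⇌ HCOO- + H+
Ka = 10^(−3.77) = 1.70 × 10^-4
Ka = [H+]²/(0.00712 − [H+]) = 1.70 × 10^-4
Here C₀/Ka ≈ 41.9, so the small-[H+] approximation fails. Use the quadratic:
[H+] = (−Ka + √(Ka² + 4·Ka·C₀))/2 = 1.02 × 10^-3 M
pH = −log(1.02 × 10^-3) = 2.99

pH = 2.99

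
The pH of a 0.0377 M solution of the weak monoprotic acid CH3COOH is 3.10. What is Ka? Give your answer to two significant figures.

[H+] = 10^(-3.10) = 7.94 × 10^-4 M
At equilibrium [HA] = 0.0377 − 7.94 × 10^-4 = 3.69 × 10^-2 M
Ka = [H+][A-]/[HA] = (7.94 × 10^-4)² / 3.69 × 10^-2 = 1.7 × 10^-5

Ka = 1.7 × 10^-5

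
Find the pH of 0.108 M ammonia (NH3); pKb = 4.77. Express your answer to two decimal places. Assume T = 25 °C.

NH3 + H2O ⇌ NH4+ + OH-
Kb = 10^(−4.77) = 1.70 × 10^-5
Let x = [OH-] at equilibrium. Kb = x²/(0.108 − x).
Since Kb ≪ C₀, x ≈ √(Kb·C₀) = 1.35 × 10^-3 M.
pOH = −log(1.35 × 10^-3) = 2.87; pH = 14.00 − 2.87 = 11.13

pH = 11.13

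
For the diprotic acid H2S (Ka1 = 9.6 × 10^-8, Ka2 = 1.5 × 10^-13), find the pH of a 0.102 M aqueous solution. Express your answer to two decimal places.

pH = 4.00

Ka1 ≫ Ka2, so treat the first dissociation as the only significant source of H+.
Ka1 = x²/(0.102 − x) = 9.6 × 10^-8
x ≈ √(9.6 × 10^-8 × 0.102) = 9.90 × 10^-5 M
pH = −log(9.90 × 10^-5) = 4.00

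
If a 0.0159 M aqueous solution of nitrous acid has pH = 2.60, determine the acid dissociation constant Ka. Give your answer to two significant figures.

[H+] = 10^(-2.60) = 2.51 × 10^-3 M
At equilibrium [HA] = 0.0159 − 2.51 × 10^-3 = 1.34 × 10^-2 M
Ka = [H+][A-]/[HA] = (2.51 × 10^-3)² / 1.34 × 10^-2 = 4.7 × 10^-4

Ka = 4.7 × 10^-4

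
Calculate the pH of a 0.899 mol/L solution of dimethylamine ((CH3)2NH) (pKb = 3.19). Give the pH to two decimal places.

(CH3)2NH + H2O ⇌ (CH3)2NH2+ + OH-
Kb = 10^(−3.19) = 6.46 × 10^-4
Kb = [OH-]²/(0.899 − [OH-]) = 6.46 × 10^-4
Assume [OH-] ≪ 0.899: [OH-] ≈ √(6.46 × 10^-4 × 0.899) = 2.41 × 10^-2 M
pOH = −log(2.41 × 10^-2) = 1.62; pH = 14.00 − 1.62 = 12.38

pH = 12.38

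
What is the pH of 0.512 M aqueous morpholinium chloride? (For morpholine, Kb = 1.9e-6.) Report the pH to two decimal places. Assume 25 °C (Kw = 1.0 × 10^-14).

C4H8ONH2+ is the conjugate acid of the weak base C4H8ONH.
Ka = Kw/Kb = 1.0×10^-14 / 1.9 × 10^-6 = 5.26 × 10^-9
From the ICE table, Ka = [H+]²/(0.512 − [H+]) = 5.26 × 10^-9.
Neglecting [H+] in the denominator: [H+] = √(5.26 × 10^-9 × 0.512) = 5.19 × 10^-5 M
Check: 0.01% ionized — well under 5%, approximation valid.
pH = −log(5.19 × 10^-5) = 4.28

pH = 4.28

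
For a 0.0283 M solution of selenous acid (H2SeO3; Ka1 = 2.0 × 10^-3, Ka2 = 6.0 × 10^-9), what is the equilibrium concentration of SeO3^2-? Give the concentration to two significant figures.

First ionization gives [H+] ≈ [HSeO3-] = 6.59 × 10^-3 M.
Second step: Ka2 = [H+][SeO3^2-]/[HSeO3-] ≈ [SeO3^2-] (since [H+] ≈ [HSeO3-]).
So [SeO3^2-] ≈ Ka2.

6.0 × 10^-9 M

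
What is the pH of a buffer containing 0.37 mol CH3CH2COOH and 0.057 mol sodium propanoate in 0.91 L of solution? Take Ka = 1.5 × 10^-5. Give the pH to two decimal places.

pKa = −log(1.5 × 10^-5) = 4.824
Using pH = pKa + log([base]/[acid]) with [base]/[acid] = 0.057/0.37:
pH = 4.824 + (-0.812) = 4.01

pH = 4.01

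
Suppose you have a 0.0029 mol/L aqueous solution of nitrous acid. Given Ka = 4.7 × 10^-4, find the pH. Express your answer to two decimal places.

HNO2 ⇌ NO2- + H+
Ka = [H+]²/(0.0029 − [H+]) = 4.7 × 10^-4
Here C₀/Ka ≈ 6.17, so the small-[H+] approximation fails. Use the quadratic:
[H+] = (−Ka + √(Ka² + 4·Ka·C₀))/2 = 9.56 × 10^-4 M
pH = −log[H+] = −log(9.56 × 10^-4) = 3.02

pH = 3.02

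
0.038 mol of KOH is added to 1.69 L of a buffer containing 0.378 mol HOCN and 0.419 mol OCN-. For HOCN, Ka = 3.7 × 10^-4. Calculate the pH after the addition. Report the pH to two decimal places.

OH- converts HOCN to OCN-: HOCN → 0.34 mol, OCN- → 0.457 mol.
pKa = −log(3.7 × 10^-4) = 3.432
pH = pKa + log(n_OCN-/n_HOCN) = 3.432 + log(0.457/0.34) = 3.432 + (+0.128)

pH = 3.56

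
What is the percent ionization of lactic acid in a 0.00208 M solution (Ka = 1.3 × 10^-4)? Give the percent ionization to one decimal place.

CH3CH(OH)COOH ⇌ CH3CH(OH)COO- + H+; let x = [H+] at equilibrium.
Ka = x²/(C₀ − x); solving the quadratic gives x = 4.59 × 10^-4 M.
Fraction ionized = 4.59 × 10^-4 / 0.00208 = 0.2207 → 22.1%

22.1%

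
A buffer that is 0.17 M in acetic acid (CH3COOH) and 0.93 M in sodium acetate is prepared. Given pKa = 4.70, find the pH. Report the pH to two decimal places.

pH = 5.44

pH = pKa + log([A⁻]/[HA]) = 4.70 + log(0.93/0.17)
pH = 4.70 + (+0.738) = 5.44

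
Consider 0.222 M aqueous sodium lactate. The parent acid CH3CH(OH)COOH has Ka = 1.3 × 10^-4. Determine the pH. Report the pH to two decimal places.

pH = 8.62

CH3CH(OH)COO- is the conjugate base of the weak acid CH3CH(OH)COOH.
Kb = Kw/Ka = 1.0×10^-14 / 1.3 × 10^-4 = 7.69 × 10^-11
Let x = [OH-] at equilibrium. Kb = x²/(0.222 − x).
Assume x ≪ 0.222: x ≈ √(7.69 × 10^-11 × 0.222) = 4.13 × 10^-6 M
(x/C₀ = 0.0019% < 5%, so the approximation holds.)
pOH = −log(4.13 × 10^-6) = 5.38; pH = 14.00 − 5.38 = 8.62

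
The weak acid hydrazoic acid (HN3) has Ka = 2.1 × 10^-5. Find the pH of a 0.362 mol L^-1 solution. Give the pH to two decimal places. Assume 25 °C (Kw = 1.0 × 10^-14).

pH = 2.56

HN3 ⇌ N3- + H+
Let x = [H+] at equilibrium. Ka = x²/(0.362 − x).
Neglecting x in the denominator: x = √(2.1 × 10^-5 × 0.362) = 2.76 × 10^-3 M
(x/C₀ = 0.76% < 5%, so the approximation holds.)
pH = −log[H+] = −log(2.76 × 10^-3) = 2.56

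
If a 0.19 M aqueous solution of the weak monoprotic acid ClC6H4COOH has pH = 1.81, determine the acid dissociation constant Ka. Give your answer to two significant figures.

Ka = 1.4 × 10^-3

[H+] = 10^(-1.81) = 1.55 × 10^-2 M
At equilibrium [HA] = 0.19 − 1.55 × 10^-2 = 1.74 × 10^-1 M
Ka = [H+][A-]/[HA] = (1.55 × 10^-2)² / 1.74 × 10^-1 = 1.4 × 10^-3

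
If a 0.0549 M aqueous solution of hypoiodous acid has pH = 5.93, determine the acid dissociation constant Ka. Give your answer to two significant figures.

Ka = 2.5 × 10^-11

[H+] = 10^(-5.93) = 1.17 × 10^-6 M
At equilibrium [HA] = 0.0549 − 1.17 × 10^-6 = 5.49 × 10^-2 M
Ka = [H+][A-]/[HA] = (1.17 × 10^-6)² / 5.49 × 10^-2 = 2.5 × 10^-11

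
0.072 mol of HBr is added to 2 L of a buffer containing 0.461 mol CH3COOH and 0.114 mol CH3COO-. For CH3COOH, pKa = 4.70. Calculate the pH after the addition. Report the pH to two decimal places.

Added H+ converts CH3COO- to CH3COOH: CH3COOH → 0.533 mol, CH3COO- → 0.042 mol.
pH = pKa + log(n_CH3COO-/n_CH3COOH) = 4.70 + log(0.042/0.533) = 4.70 + (-1.103)

pH = 3.60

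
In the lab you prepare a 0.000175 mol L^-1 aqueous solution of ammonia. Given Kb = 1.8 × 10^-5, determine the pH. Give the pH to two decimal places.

NH3 + H2O ⇌ NH4+ + OH-
Kb = [OH-]²/(0.000175 − [OH-]) = 1.8 × 10^-5
The 5% rule fails; solving [OH-]² + Kb·[OH-] − Kb·C₀ = 0 exactly:
[OH-] = [−1.8e-05 + √(1.8e-05² + 1.26e-08)]/2 = 4.78 × 10^-5 M
pOH = 4.32, so pH = 14.00 − pOH = 9.68

pH = 9.68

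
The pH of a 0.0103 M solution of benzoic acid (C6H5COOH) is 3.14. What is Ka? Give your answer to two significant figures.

Ka = 5.5 × 10^-5

[H+] = 10^(-3.14) = 7.24 × 10^-4 M
At equilibrium [HA] = 0.0103 − 7.24 × 10^-4 = 9.58 × 10^-3 M
Ka = [H+][A-]/[HA] = (7.24 × 10^-4)² / 9.58 × 10^-3 = 5.5 × 10^-5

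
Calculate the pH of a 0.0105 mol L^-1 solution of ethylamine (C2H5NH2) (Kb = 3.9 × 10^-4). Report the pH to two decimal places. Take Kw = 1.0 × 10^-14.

pH = 11.26

C2H5NH2 + H2O ⇌ C2H5NH3+ + OH-
Kb = x²/(0.0105 − x) = 3.9 × 10^-4
The 5% rule fails; solving x² + Kb·x − Kb·C₀ = 0 exactly:
x = [−0.00039 + √(0.00039² + 1.64e-05)]/2 = 1.84 × 10^-3 M
pOH = 2.74, so pH = 14.00 − pOH = 11.26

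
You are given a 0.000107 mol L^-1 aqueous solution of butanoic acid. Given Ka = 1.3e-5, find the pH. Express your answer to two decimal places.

pH = 4.50

CH3(CH2)2COOH ⇌ CH3(CH2)2COO- + H+
From the ICE table, Ka = [H+]²/(0.000107 − [H+]) = 1.3 × 10^-5.
The 5% rule fails; solving [H+]² + Ka·[H+] − Ka·C₀ = 0 exactly:
[H+] = [−1.3e-05 + √(1.3e-05² + 5.56e-09)]/2 = 3.14 × 10^-5 M
pH = −log(3.14 × 10^-5) = 4.50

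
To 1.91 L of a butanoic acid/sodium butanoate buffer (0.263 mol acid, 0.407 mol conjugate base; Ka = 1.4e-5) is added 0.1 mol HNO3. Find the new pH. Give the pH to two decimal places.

pH = 4.78

After neutralization: n(CH3(CH2)2COOH) = 0.363 mol, n(CH3(CH2)2COO-) = 0.307 mol.
pKa = −log(1.4 × 10^-5) = 4.854
pH = pKa + log([A⁻]/[HA]) = 4.854 + log(0.307/0.363) = 4.854 -0.073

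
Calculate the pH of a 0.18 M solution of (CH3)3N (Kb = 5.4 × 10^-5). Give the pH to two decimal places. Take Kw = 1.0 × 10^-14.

pH = 11.49

(CH3)3N + H2O ⇌ (CH3)3NH+ + OH-
From the ICE table, Kb = [OH-]²/(0.18 − [OH-]) = 5.4 × 10^-5.
Assume [OH-] ≪ 0.18: [OH-] ≈ √(5.4 × 10^-5 × 0.18) = 3.12 × 10^-3 M
Check: 1.7% ionized — well under 5%, approximation valid.
pOH = −log(3.12 × 10^-3) = 2.51; pH = 14.00 − 2.51 = 11.49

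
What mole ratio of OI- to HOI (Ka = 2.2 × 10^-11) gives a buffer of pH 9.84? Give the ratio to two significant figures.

pKa = -log(2.2 × 10^-11) = 10.658
pH = pKa + log(r) ⇒ log(r) = 9.84 − 10.658 = -0.818
r = [OI-]/[HOI] = 10^(-0.818) = 0.152

ratio = 0.15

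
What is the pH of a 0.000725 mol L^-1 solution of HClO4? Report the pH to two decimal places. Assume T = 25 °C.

HClO4 is a strong acid and dissociates completely, so [H+] = 0.000725 M.
pH = -log(0.000725) = 3.14

pH = 3.14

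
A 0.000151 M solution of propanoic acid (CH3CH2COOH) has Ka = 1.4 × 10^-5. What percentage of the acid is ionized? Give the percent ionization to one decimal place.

26.2%

CH3CH2COOH ⇌ CH3CH2COO- + H+; let x = [H+] at equilibrium.
Ka = x²/(C₀ − x); solving the quadratic gives x = 3.95 × 10^-5 M.
% ionization = x/C₀ × 100% = 3.95 × 10^-5/0.000151 × 100% = 26.2%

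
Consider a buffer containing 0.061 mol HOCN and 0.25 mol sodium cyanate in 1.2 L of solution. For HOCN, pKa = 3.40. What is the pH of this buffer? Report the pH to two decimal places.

Henderson–Hasselbalch: pH = pKa + log([OCN-]/[HOCN]) = 3.40 + log(0.25/0.061)
pH = 3.40 + (+0.613) = 4.01

pH = 4.01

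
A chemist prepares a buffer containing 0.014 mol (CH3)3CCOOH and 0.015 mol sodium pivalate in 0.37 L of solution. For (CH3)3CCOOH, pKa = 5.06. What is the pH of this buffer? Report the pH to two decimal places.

pH = 5.09

Henderson–Hasselbalch: pH = pKa + log([(CH3)3CCOO-]/[(CH3)3CCOOH]) = 5.06 + log(0.015/0.014)
pH = 5.06 + (+0.030) = 5.09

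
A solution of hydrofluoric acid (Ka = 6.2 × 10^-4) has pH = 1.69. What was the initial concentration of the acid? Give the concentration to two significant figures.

[H+] = 10^(-1.69) = 2.04 × 10^-2 M = x
Ka = x²/(C₀ − x) ⇒ C₀ = x + x²/Ka
C₀ = 2.04 × 10^-2 + (2.04 × 10^-2)²/(6.2 × 10^-4) = 6.92 × 10^-1 M

C₀ = 6.9 × 10^-1 M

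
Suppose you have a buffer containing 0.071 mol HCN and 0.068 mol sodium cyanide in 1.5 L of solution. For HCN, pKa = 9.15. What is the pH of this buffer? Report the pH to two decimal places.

pH = 9.13

Using pH = pKa + log([base]/[acid]) with [base]/[acid] = 0.068/0.071:
pH = 9.15 + (-0.019) = 9.13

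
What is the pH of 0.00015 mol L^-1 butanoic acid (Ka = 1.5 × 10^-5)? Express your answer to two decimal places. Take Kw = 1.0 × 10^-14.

CH3(CH2)2COOH ⇌ CH3(CH2)2COO- + H+
Ka = [H+]²/(0.00015 − [H+]) = 1.5 × 10^-5
The 5% rule fails; solving [H+]² + Ka·[H+] − Ka·C₀ = 0 exactly:
[H+] = [−1.5e-05 + √(1.5e-05² + 9e-09)]/2 = 4.05 × 10^-5 M
pH = −log(4.05 × 10^-5) = 4.39

pH = 4.39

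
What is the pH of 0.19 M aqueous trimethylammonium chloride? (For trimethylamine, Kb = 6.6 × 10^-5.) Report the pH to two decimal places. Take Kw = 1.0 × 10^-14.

(CH3)3NH+ is the conjugate acid of the weak base (CH3)3N.
Ka = Kw/Kb = 1.0×10^-14 / 6.6 × 10^-5 = 1.52 × 10^-10
From the ICE table, Ka = [H+]²/(0.19 − [H+]) = 1.52 × 10^-10.
Neglecting [H+] in the denominator: [H+] = √(1.52 × 10^-10 × 0.19) = 5.37 × 10^-6 M
([H+]/C₀ = 0.0028% < 5%, so the approximation holds.)
pH = −log(5.37 × 10^-6) = 5.27

pH = 5.27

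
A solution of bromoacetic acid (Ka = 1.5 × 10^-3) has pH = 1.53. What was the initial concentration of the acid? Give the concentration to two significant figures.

C₀ = 6.1 × 10^-1 M

[H+] = 10^(-1.53) = 2.95 × 10^-2 M = x
Ka = x²/(C₀ − x) ⇒ C₀ = x + x²/Ka
C₀ = 2.95 × 10^-2 + (2.95 × 10^-2)²/(1.5 × 10^-3) = 6.10 × 10^-1 M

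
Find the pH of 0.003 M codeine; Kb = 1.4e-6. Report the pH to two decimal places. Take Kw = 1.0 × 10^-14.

pH = 9.81

C18H21NO3 + H2O ⇌ C18H22NO3+ + OH-
Kb = [OH-]²/(0.003 − [OH-]) = 1.4 × 10^-6
Assume [OH-] ≪ 0.003: [OH-] ≈ √(1.4 × 10^-6 × 0.003) = 6.48 × 10^-5 M
([OH-]/C₀ = 2.2% < 5%, so the approximation holds.)
pOH = −log(6.48 × 10^-5) = 4.19; pH = 14.00 − 4.19 = 9.81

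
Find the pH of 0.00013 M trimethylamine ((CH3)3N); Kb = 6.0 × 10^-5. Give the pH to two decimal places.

pH = 9.80

(CH3)3N + H2O ⇌ (CH3)3NH+ + OH-
From the ICE table, Kb = x²/(0.00013 − x) = 6.0 × 10^-5.
Here C₀/Kb ≈ 2.17, so the small-x approximation fails. Use the quadratic:
x = (−Kb + √(Kb² + 4·Kb·C₀))/2 = 6.33 × 10^-5 M
pOH = 4.20, so pH = 14.00 − pOH = 9.80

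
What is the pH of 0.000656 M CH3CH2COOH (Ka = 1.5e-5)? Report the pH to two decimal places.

CH3CH2COOH ⇌ CH3CH2COO- + H+
Ka = x²/(0.000656 − x) = 1.5 × 10^-5
x is not negligible relative to C₀; solve x² + 1.5e-05·x − 9.84e-09 = 0.
x = [−1.5e-05 + √(1.5e-05² + 3.94e-08)]/2 = 9.20 × 10^-5 M
pH = −log[H+] = −log(9.20 × 10^-5) = 4.04

pH = 4.04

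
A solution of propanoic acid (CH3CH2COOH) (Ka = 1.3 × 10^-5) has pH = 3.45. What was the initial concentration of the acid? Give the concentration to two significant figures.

[H+] = 10^(-3.45) = 3.55 × 10^-4 M = x
Ka = x²/(C₀ − x) ⇒ C₀ = x + x²/Ka
C₀ = 3.55 × 10^-4 + (3.55 × 10^-4)²/(1.3 × 10^-5) = 1.00 × 10^-2 M

C₀ = 1.0 × 10^-2 M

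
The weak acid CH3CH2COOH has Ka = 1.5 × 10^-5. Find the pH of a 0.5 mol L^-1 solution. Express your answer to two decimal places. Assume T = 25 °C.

pH = 2.56

CH3CH2COOH ⇌ CH3CH2COO- + H+
Let x = [H+] at equilibrium. Ka = x²/(0.5 − x).
Assume x ≪ 0.5: x ≈ √(1.5 × 10^-5 × 0.5) = 2.74 × 10^-3 M
Check: 0.55% ionized — well under 5%, approximation valid.
pH = −log[H+] = −log(2.74 × 10^-3) = 2.56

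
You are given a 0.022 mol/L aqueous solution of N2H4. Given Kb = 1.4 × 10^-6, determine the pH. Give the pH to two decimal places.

pH = 10.24

N2H4 + H2O ⇌ N2H5+ + OH-
Kb = x²/(0.022 − x) = 1.4 × 10^-6
Assume x ≪ 0.022: x ≈ √(1.4 × 10^-6 × 0.022) = 1.75 × 10^-4 M
pOH = −log(1.75 × 10^-4) = 3.76; pH = 14.00 − 3.76 = 10.24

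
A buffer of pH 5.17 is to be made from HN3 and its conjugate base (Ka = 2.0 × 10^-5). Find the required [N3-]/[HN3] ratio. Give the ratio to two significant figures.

pKa = -log(2.0 × 10^-5) = 4.699
pH = pKa + log(r) ⇒ log(r) = 5.17 − 4.699 = +0.471
r = [N3-]/[HN3] = 10^(+0.471) = 2.96

ratio = 3.0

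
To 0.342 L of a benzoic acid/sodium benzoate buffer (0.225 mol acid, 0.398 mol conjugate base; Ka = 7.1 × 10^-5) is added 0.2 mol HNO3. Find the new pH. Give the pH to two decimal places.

pH = 3.82

After neutralization: n(C6H5COOH) = 0.425 mol, n(C6H5COO-) = 0.198 mol.
pKa = −log(7.1 × 10^-5) = 4.149
pH = pKa + log([A⁻]/[HA]) = 4.149 + log(0.198/0.425) = 4.149 -0.332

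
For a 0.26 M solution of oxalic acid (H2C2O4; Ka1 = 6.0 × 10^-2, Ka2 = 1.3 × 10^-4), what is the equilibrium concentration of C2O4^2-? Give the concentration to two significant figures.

First ionization gives [H+] ≈ [HC2O4-] = 9.85 × 10^-2 M.
Second step: Ka2 = [H+][C2O4^2-]/[HC2O4-] ≈ [C2O4^2-] (since [H+] ≈ [HC2O4-]).
So [C2O4^2-] ≈ Ka2.

1.3 × 10^-4 M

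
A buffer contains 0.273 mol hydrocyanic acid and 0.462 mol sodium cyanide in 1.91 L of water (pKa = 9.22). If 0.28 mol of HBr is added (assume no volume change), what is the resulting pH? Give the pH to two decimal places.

Added H+ converts CN- to HCN: HCN → 0.553 mol, CN- → 0.182 mol.
pH = pKa + log([A⁻]/[HA]) = 9.22 + log(0.182/0.553) = 9.22 -0.483

pH = 8.74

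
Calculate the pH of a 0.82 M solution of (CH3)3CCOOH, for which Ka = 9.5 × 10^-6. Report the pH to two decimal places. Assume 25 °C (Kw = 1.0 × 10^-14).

pH = 2.55

(CH3)3CCOOH ⇌ (CH3)3CCOO- + H+
From the ICE table, Ka = x²/(0.82 − x) = 9.5 × 10^-6.
Since Ka ≪ C₀, x ≈ √(Ka·C₀) = 2.79 × 10^-3 M.
pH = −log(2.79 × 10^-3) = 2.55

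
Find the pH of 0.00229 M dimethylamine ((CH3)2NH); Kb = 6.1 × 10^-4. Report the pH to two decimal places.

(CH3)2NH + H2O ⇌ (CH3)2NH2+ + OH-
Kb = [OH-]²/(0.00229 − [OH-]) = 6.1 × 10^-4
[OH-] is not negligible relative to C₀; solve [OH-]² + 0.00061·[OH-] − 1.4e-06 = 0.
[OH-] = (−Kb + √(Kb² + 4·Kb·C₀))/2 = 9.16 × 10^-4 M
pOH = 3.04, so pH = 14.00 − pOH = 10.96

pH = 10.96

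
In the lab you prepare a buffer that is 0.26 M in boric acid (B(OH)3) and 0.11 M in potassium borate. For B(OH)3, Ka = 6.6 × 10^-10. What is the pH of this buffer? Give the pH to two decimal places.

pKa = −log(6.6 × 10^-10) = 9.180
Henderson–Hasselbalch: pH = pKa + log([B(OH)4-]/[B(OH)3]) = 9.180 + log(0.11/0.26)
pH = 9.180 + (-0.374) = 8.81

pH = 8.81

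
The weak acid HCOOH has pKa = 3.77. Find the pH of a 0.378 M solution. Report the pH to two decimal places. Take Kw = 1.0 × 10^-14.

HCOOH ⇌ HCOO- + H+
Ka = 10^(−3.77) = 1.70 × 10^-4
Ka = x²/(0.378 − x) = 1.70 × 10^-4
Neglecting x in the denominator: x = √(1.70 × 10^-4 × 0.378) = 8.02 × 10^-3 M
(x/C₀ = 2.1% < 5%, so the approximation holds.)
pH = −log(8.02 × 10^-3) = 2.10

pH = 2.10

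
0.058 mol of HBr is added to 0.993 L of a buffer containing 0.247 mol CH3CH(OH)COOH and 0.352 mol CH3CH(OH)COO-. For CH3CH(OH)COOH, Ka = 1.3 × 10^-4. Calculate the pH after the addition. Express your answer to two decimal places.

After neutralization: n(CH3CH(OH)COOH) = 0.305 mol, n(CH3CH(OH)COO-) = 0.294 mol.
pKa = −log(1.3 × 10^-4) = 3.886
Henderson–Hasselbalch with mole ratio 0.294/0.305: pH = 3.886 + (-0.016)

pH = 3.87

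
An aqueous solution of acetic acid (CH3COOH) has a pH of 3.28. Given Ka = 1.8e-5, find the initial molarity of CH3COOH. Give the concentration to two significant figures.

C₀ = 1.6 × 10^-2 M

[H+] = 10^(-3.28) = 5.25 × 10^-4 M = x
Ka = x²/(C₀ − x) ⇒ C₀ = x + x²/Ka
C₀ = 5.25 × 10^-4 + (5.25 × 10^-4)²/(1.8 × 10^-5) = 1.58 × 10^-2 M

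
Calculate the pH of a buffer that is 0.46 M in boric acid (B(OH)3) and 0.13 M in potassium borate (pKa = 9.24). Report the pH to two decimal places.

pH = 8.69

pH = pKa + log([A⁻]/[HA]) = 9.24 + log(0.13/0.46)
pH = 9.24 + (-0.549) = 8.69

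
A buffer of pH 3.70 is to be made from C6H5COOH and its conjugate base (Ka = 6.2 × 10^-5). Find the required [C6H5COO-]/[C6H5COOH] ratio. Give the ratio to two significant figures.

ratio = 0.31

pKa = -log(6.2 × 10^-5) = 4.208
pH = pKa + log(r) ⇒ log(r) = 3.70 − 4.208 = -0.508
r = [C6H5COO-]/[C6H5COOH] = 10^(-0.508) = 0.31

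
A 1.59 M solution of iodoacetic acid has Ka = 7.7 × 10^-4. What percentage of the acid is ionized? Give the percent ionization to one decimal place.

ICH2COOH ⇌ ICH2COO- + H+; let x = [H+] at equilibrium.
x ≈ √(Ka·C₀) = √(7.7 × 10^-4 × 1.59) = 3.50 × 10^-2 M
% ionization = x/C₀ × 100% = 3.50 × 10^-2/1.59 × 100% = 2.2%

2.2%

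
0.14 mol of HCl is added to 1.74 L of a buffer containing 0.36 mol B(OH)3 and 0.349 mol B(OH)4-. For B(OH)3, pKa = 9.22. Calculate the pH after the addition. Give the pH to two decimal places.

Added H+ converts B(OH)4- to B(OH)3: B(OH)3 → 0.5 mol, B(OH)4- → 0.209 mol.
pH = pKa + log([A⁻]/[HA]) = 9.22 + log(0.209/0.5) = 9.22 -0.379

pH = 8.84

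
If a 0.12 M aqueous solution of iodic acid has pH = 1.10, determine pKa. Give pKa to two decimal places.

[H+] = 10^(-1.10) = 7.94 × 10^-2 M
At equilibrium [HA] = 0.12 − 7.94 × 10^-2 = 4.06 × 10^-2 M
Ka = [H+][A-]/[HA] = (7.94 × 10^-2)² / 4.06 × 10^-2 = 1.55 × 10^-1
pKa = -log(1.55 × 10^-1) = 0.81

pKa = 0.81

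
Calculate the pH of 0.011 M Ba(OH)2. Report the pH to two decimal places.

Ba(OH)2 is a strong base (each formula unit releases 2 OH-); [OH-] = 0.022 M.
pOH = -log(0.022) = 1.66
pH = 14.00 - 1.66 = 12.34

pH = 12.34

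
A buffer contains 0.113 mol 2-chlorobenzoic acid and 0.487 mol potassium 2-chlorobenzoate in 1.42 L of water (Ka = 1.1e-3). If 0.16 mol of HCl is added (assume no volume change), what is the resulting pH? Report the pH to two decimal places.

pH = 3.04

Added H+ converts ClC6H4COO- to ClC6H4COOH: ClC6H4COOH → 0.273 mol, ClC6H4COO- → 0.327 mol.
pKa = −log(1.1 × 10^-3) = 2.959
pH = pKa + log(n_ClC6H4COO-/n_ClC6H4COOH) = 2.959 + log(0.327/0.273) = 2.959 + (+0.078)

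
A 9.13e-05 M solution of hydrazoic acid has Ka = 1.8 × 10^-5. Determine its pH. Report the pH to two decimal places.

pH = 4.49

HN3 ⇌ N3- + H+
Ka = [H+]²/(9.13e-05 − [H+]) = 1.8 × 10^-5
Here C₀/Ka ≈ 5.07, so the small-[H+] approximation fails. Use the quadratic:
[H+] = [−1.8e-05 + √(1.8e-05² + 6.57e-09)]/2 = 3.25 × 10^-5 M
pH = −log(3.25 × 10^-5) = 4.49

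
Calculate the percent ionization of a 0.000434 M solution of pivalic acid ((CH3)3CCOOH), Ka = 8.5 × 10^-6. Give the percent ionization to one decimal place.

(CH3)3CCOOH ⇌ (CH3)3CCOO- + H+; let x = [H+] at equilibrium.
Ka = x²/(C₀ − x); solving the quadratic gives x = 5.66 × 10^-5 M.
% ionization = x/C₀ × 100% = 5.66 × 10^-5/0.000434 × 100% = 13.0%

13.0%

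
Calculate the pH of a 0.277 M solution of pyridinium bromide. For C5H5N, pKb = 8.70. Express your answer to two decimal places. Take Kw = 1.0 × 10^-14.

C5H5NH+ is the conjugate acid of the weak base C5H5N.
Kb = 10^(−8.70) = 2.00 × 10^-9
Ka = Kw/Kb = 1.0×10^-14 / 2.00 × 10^-9 = 5.00 × 10^-6
From the ICE table, Ka = [H+]²/(0.277 − [H+]) = 5.00 × 10^-6.
Neglecting [H+] in the denominator: [H+] = √(5.00 × 10^-6 × 0.277) = 1.18 × 10^-3 M
Check: 0.42% ionized — well under 5%, approximation valid.
pH = −log(1.18 × 10^-3) = 2.93

pH = 2.93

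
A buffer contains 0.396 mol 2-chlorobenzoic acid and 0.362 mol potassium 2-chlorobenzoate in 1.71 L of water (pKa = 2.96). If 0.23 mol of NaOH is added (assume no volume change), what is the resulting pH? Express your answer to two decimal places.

pH = 3.51

OH- converts ClC6H4COOH to ClC6H4COO-: ClC6H4COOH → 0.166 mol, ClC6H4COO- → 0.592 mol.
pH = pKa + log([A⁻]/[HA]) = 2.96 + log(0.592/0.166) = 2.96 +0.552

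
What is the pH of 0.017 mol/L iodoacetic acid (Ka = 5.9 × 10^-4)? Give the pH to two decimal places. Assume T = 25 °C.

ICH2COOH ⇌ ICH2COO- + H+
From the ICE table, Ka = x²/(0.017 − x) = 5.9 × 10^-4.
x is not negligible relative to C₀; solve x² + 0.00059·x − 1e-05 = 0.
x = (−Ka + √(Ka² + 4·Ka·C₀))/2 = 2.89 × 10^-3 M
pH = −log[H+] = −log(2.89 × 10^-3) = 2.54

pH = 2.54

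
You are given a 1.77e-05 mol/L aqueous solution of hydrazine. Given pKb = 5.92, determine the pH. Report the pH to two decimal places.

N2H4 + H2O ⇌ N2H5+ + OH-
Kb = 10^(−5.92) = 1.20 × 10^-6
Kb = [OH-]²/(1.77e-05 − [OH-]) = 1.20 × 10^-6
The 5% rule fails; solving [OH-]² + Kb·[OH-] − Kb·C₀ = 0 exactly:
[OH-] = [−1.2e-06 + √(1.2e-06² + 8.5e-11)]/2 = 4.05 × 10^-6 M
pOH = 5.39, so pH = 14.00 − pOH = 8.61

pH = 8.61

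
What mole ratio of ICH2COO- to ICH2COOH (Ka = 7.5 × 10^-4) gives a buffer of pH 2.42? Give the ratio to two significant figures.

ratio = 0.20

pKa = -log(7.5 × 10^-4) = 3.125
pH = pKa + log(r) ⇒ log(r) = 2.42 − 3.125 = -0.705
r = [ICH2COO-]/[ICH2COOH] = 10^(-0.705) = 0.197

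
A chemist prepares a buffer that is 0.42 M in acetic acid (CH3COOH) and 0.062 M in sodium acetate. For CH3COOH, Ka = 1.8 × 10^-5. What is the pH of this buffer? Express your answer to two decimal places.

pH = 3.91

pKa = −log(1.8 × 10^-5) = 4.745
Using pH = pKa + log([base]/[acid]) with [base]/[acid] = 0.062/0.42:
pH = 4.745 + (-0.831) = 3.91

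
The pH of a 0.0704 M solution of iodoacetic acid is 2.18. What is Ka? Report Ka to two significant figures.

[H+] = 10^(-2.18) = 6.61 × 10^-3 M
At equilibrium [HA] = 0.0704 − 6.61 × 10^-3 = 6.38 × 10^-2 M
Ka = [H+][A-]/[HA] = (6.61 × 10^-3)² / 6.38 × 10^-2 = 6.8 × 10^-4

Ka = 6.8 × 10^-4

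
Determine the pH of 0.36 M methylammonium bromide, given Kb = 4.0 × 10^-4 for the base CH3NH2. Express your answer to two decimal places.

CH3NH3+ is the conjugate acid of the weak base CH3NH2.
Ka = Kw/Kb = 1.0×10^-14 / 4.0 × 10^-4 = 2.50 × 10^-11
Ka = [H+]²/(0.36 − [H+]) = 2.50 × 10^-11
Since Ka ≪ C₀, [H+] ≈ √(Ka·C₀) = 3.00 × 10^-6 M.
([H+]/C₀ = 0.00083% < 5%, so the approximation holds.)
pH = −log[H+] = −log(3.00 × 10^-6) = 5.52

pH = 5.52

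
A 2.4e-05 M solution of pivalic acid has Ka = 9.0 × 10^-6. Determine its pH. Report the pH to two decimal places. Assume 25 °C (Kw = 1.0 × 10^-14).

(CH3)3CCOOH ⇌ (CH3)3CCOO- + H+
Ka = [H+]²/(2.4e-05 − [H+]) = 9.0 × 10^-6
[H+] is not negligible relative to C₀; solve [H+]² + 9e-06·[H+] − 2.16e-10 = 0.
[H+] = (−Ka + √(Ka² + 4·Ka·C₀))/2 = 1.09 × 10^-5 M
pH = −log[H+] = −log(1.09 × 10^-5) = 4.96

pH = 4.96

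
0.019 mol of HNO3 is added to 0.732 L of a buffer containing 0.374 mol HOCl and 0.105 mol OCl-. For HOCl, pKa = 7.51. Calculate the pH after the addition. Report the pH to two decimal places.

After neutralization: n(HOCl) = 0.393 mol, n(OCl-) = 0.086 mol.
pH = pKa + log([A⁻]/[HA]) = 7.51 + log(0.086/0.393) = 7.51 -0.660

pH = 6.85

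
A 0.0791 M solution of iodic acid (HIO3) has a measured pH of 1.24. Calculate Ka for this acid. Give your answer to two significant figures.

[H+] = 10^(-1.24) = 5.75 × 10^-2 M
At equilibrium [HA] = 0.0791 − 5.75 × 10^-2 = 2.16 × 10^-2 M
Ka = [H+][A-]/[HA] = (5.75 × 10^-2)² / 2.16 × 10^-2 = 1.5 × 10^-1

Ka = 1.5 × 10^-1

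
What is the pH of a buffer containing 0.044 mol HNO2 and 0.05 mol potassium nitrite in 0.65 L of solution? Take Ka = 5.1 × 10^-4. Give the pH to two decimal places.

pH = 3.35

pKa = −log(5.1 × 10^-4) = 3.292
Using pH = pKa + log([base]/[acid]) with [base]/[acid] = 0.05/0.044:
pH = 3.292 + (+0.056) = 3.35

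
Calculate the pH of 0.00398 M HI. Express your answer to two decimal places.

pH = 2.40

HI is a strong acid and dissociates completely, so [H+] = 0.00398 M.
pH = -log(0.00398) = 2.40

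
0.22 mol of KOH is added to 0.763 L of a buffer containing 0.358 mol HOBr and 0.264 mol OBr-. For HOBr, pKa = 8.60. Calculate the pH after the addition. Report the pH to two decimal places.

After neutralization: n(HOBr) = 0.138 mol, n(OBr-) = 0.484 mol.
Henderson–Hasselbalch with mole ratio 0.484/0.138: pH = 8.60 + (+0.545)

pH = 9.14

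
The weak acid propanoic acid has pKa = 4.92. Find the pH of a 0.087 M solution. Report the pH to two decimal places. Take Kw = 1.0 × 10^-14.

pH = 2.99

CH3CH2COOH ⇌ CH3CH2COO- + H+
Ka = 10^(−4.92) = 1.20 × 10^-5
From the ICE table, Ka = [H+]²/(0.087 − [H+]) = 1.20 × 10^-5.
Assume [H+] ≪ 0.087: [H+] ≈ √(1.20 × 10^-5 × 0.087) = 1.02 × 10^-3 M
([H+]/C₀ = 1.2% < 5%, so the approximation holds.)
pH = −log(1.02 × 10^-3) = 2.99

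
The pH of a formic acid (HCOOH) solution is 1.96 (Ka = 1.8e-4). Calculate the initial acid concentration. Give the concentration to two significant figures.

C₀ = 6.8 × 10^-1 M

[H+] = 10^(-1.96) = 1.10 × 10^-2 M = x
Ka = x²/(C₀ − x) ⇒ C₀ = x + x²/Ka
C₀ = 1.10 × 10^-2 + (1.10 × 10^-2)²/(1.8 × 10^-4) = 6.83 × 10^-1 M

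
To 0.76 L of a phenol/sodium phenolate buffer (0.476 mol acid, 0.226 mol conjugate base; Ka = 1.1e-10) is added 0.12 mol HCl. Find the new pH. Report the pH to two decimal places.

pH = 9.21

After neutralization: n(C6H5OH) = 0.596 mol, n(C6H5O-) = 0.106 mol.
pKa = −log(1.1 × 10^-10) = 9.959
pH = pKa + log(n_C6H5O-/n_C6H5OH) = 9.959 + log(0.106/0.596) = 9.959 + (-0.750)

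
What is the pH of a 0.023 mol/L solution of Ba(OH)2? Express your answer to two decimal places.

Ba(OH)2 is a strong base (each formula unit releases 2 OH-); [OH-] = 0.046 M.
pOH = -log(0.046) = 1.34
pH = 14.00 - 1.34 = 12.66

pH = 12.66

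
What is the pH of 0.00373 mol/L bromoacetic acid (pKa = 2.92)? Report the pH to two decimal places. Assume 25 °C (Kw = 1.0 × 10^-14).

pH = 2.80

BrCH2COOH ⇌ BrCH2COO- + H+
Ka = 10^(−2.92) = 1.20 × 10^-3
From the ICE table, Ka = [H+]²/(0.00373 − [H+]) = 1.20 × 10^-3.
Here C₀/Ka ≈ 3.11, so the small-[H+] approximation fails. Use the quadratic:
[H+] = [−0.0012 + √(0.0012² + 1.79e-05)]/2 = 1.60 × 10^-3 M
pH = −log[H+] = −log(1.60 × 10^-3) = 2.80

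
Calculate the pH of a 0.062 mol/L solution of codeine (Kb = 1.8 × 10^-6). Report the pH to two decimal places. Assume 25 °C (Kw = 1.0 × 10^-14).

pH = 10.52

C18H21NO3 + H2O ⇌ C18H22NO3+ + OH-
Kb = x²/(0.062 − x) = 1.8 × 10^-6
Neglecting x in the denominator: x = √(1.8 × 10^-6 × 0.062) = 3.34 × 10^-4 M
(x/C₀ = 0.54% < 5%, so the approximation holds.)
pOH = −log(3.34 × 10^-4) = 3.48; pH = 14.00 − 3.48 = 10.52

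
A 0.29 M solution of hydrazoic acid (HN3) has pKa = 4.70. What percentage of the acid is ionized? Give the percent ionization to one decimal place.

0.8%

HN3 ⇌ N3- + H+; let x = [H+] at equilibrium.
Ka = 10^(−4.70) = 2.00 × 10^-5
x ≈ √(Ka·C₀) = √(2.00 × 10^-5 × 0.29) = 2.41 × 10^-3 M
% ionization = x/C₀ × 100% = 2.41 × 10^-3/0.29 × 100% = 0.8%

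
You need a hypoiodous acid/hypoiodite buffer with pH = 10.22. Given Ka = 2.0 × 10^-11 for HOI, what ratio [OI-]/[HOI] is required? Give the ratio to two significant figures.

ratio = 0.33

pKa = -log(2.0 × 10^-11) = 10.699
pH = pKa + log(r) ⇒ log(r) = 10.22 − 10.699 = -0.479
r = [OI-]/[HOI] = 10^(-0.479) = 0.332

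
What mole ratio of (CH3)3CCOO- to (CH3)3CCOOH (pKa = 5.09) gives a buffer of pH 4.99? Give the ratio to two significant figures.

pH = pKa + log(r) ⇒ log(r) = 4.99 − 5.09 = -0.10
r = [(CH3)3CCOO-]/[(CH3)3CCOOH] = 10^(-0.10) = 0.794

ratio = 0.79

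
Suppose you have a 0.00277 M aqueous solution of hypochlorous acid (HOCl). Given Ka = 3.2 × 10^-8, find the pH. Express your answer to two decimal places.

pH = 5.03

HOCl ⇌ OCl- + H+
Let x = [H+] at equilibrium. Ka = x²/(0.00277 − x).
Neglecting x in the denominator: x = √(3.2 × 10^-8 × 0.00277) = 9.41 × 10^-6 M
(x/C₀ = 0.34% < 5%, so the approximation holds.)
pH = −log(9.41 × 10^-6) = 5.03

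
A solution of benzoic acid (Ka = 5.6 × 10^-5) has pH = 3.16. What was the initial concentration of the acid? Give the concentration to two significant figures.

C₀ = 9.2 × 10^-3 M

[H+] = 10^(-3.16) = 6.92 × 10^-4 M = x
Ka = x²/(C₀ − x) ⇒ C₀ = x + x²/Ka
C₀ = 6.92 × 10^-4 + (6.92 × 10^-4)²/(5.6 × 10^-5) = 9.24 × 10^-3 M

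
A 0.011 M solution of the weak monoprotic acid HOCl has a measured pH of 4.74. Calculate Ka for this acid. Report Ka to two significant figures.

Ka = 3.0 × 10^-8

[H+] = 10^(-4.74) = 1.82 × 10^-5 M
At equilibrium [HA] = 0.011 − 1.82 × 10^-5 = 1.10 × 10^-2 M
Ka = [H+][A-]/[HA] = (1.82 × 10^-5)² / 1.10 × 10^-2 = 3.0 × 10^-8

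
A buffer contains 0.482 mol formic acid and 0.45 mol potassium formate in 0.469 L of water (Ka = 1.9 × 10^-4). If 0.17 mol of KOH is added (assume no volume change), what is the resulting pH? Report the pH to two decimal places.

After neutralization: n(HCOOH) = 0.312 mol, n(HCOO-) = 0.62 mol.
pKa = −log(1.9 × 10^-4) = 3.721
pH = pKa + log([A⁻]/[HA]) = 3.721 + log(0.62/0.312) = 3.721 +0.298

pH = 4.02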